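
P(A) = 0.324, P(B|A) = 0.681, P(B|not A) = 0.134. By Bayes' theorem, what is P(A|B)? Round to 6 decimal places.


P(A|B) = P(B|A)*P(A) / P(B), P(B) = P(B|A)*P(A) + P(B|not A)*P(not A)
P(B|A)*P(A) = 0.681 * 0.324 = 0.220644
P(B|not A)*P(not A) = 0.134 * 0.676 = 0.090584
P(B) = 0.220644 + 0.090584 = 0.311228
P(A|B) = 0.220644 / 0.311228 ≈ 0.70894650

0.708946


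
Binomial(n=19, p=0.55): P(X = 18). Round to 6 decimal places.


P = C(n,k) * p^k * (1-p)^(n-k)
C(19,18) = 19
p^k = 0.55^18 ≈ 0.00002120940
(1-p)^(n-k) = 0.45^1 = 0.45
P = 19 * 0.00002120940 * 0.45 ≈ 0.000181

0.000181


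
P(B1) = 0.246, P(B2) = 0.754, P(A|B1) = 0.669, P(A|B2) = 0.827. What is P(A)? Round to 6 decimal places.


P(A) = P(A|B1)*P(B1) + P(A|B2)*P(B2)
P(A|B1)*P(B1) = 0.669 * 0.246 = 0.164574
P(A|B2)*P(B2) = 0.827 * 0.754 = 0.623558
P(A) = 0.164574 + 0.623558 = 0.788132

0.788132


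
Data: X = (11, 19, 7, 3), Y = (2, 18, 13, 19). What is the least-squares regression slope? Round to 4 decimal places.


b = sum((xi-xbar)(yi-ybar)) / sum((xi-xbar)^2)
n = 4, xbar = 40/4 = 10, ybar = 52/4 = 13
Sxy = sum((xi-xbar)(yi-ybar)) = -8
Sxx = sum((xi-xbar)^2) = 140
b = Sxy / Sxx = -2/35 ≈ -0.057143

-0.0571


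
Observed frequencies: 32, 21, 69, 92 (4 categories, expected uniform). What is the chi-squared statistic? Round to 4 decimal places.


chi2 = sum((O-E)^2/E), E = total/4
total = 214, E = 214/4 = 53.5
(32 - 53.5)^2 / 53.5 = 462.25 / 53.5 = 1849/214 ≈ 8.640187
(21 - 53.5)^2 / 53.5 = 1056.25 / 53.5 = 4225/214 ≈ 19.742991
(69 - 53.5)^2 / 53.5 = 240.25 / 53.5 = 961/214 ≈ 4.490654
(92 - 53.5)^2 / 53.5 = 1482.25 / 53.5 = 5929/214 ≈ 27.705607
chi2 = 6482/107 ≈ 60.579439

60.5794


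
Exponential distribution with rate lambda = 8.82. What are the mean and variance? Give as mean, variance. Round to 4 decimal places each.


mean = 1/lam, var = 1/lam^2
mean = 1 / 8.82 = 50/441 ≈ 0.113379
lam^2 = 8.82^2 = 77.7924
var = 1 / 77.7924 ≈ 0.012855

0.1134, 0.0129


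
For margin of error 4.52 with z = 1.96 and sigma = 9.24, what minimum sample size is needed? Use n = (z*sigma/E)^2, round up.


z*sigma/E = 1.96 * 9.24 / 4.52 = 11319/2825 ≈ 4.006726
(z*sigma/E)^2 ≈ 16.053851
round up: n = 17

17


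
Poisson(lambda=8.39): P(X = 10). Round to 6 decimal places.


P = e^(-lam) * lam^k / k!
e^(-8.39) ≈ 0.0002271273
lam^k = 8.39^10 ≈ 1728301903.585972
k! = 10! = 3628800
P = 0.0002271273 * 1728301903.585972 / 3628800 ≈ 0.108175

0.108175


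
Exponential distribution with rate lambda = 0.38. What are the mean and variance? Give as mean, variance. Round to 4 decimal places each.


mean = 1/lam, var = 1/lam^2
mean = 1 / 0.38 = 50/19 ≈ 2.631579
lam^2 = 0.38^2 = 0.1444
var = 1 / 0.1444 = 2500/361 ≈ 6.925208

2.6316, 6.9252


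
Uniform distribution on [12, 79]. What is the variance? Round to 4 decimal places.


Var = (b-a)^2 / 12
(b-a)^2 = (79 - 12)^2 = 4489
Var = 4489/12 ≈ 374.083333

374.0833


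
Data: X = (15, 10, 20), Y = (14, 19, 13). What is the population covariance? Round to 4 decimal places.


Cov = (1/n)*sum((xi-xbar)(yi-ybar))
n = 3, xbar = 45/3 = 15, ybar = 46/3 ≈ 15.333333
sum((xi-xbar)(yi-ybar)) = -30
Cov = -30 / 3 = -10

-10.0000


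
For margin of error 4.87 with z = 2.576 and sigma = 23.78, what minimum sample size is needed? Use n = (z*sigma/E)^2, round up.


z*sigma/E = 2.576 * 23.78 / 4.87 ≈ 12.578497
(z*sigma/E)^2 ≈ 158.218585
round up: n = 159

159


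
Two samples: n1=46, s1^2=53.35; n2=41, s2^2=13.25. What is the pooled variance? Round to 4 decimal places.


sp^2 = ((n1-1)*s1^2 + (n2-1)*s2^2)/(n1+n2-2)
(n1-1)*s1^2 = 45 * 53.35 = 2400.75
(n2-1)*s2^2 = 40 * 13.25 = 530
numerator = 2400.75 + 530 = 2930.75
n1+n2-2 = 85
sp^2 = 2930.75 / 85 = 11723/340 ≈ 34.479412

34.4794


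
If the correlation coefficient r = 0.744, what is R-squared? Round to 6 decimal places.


R^2 = r^2 = (0.744)^2 = 0.553536

0.553536


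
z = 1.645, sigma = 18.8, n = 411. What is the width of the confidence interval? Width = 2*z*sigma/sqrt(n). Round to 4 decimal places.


width = 2*z*sigma/sqrt(n)
2*z*sigma = 2 * 1.645 * 18.8 = 61.852
sqrt(411) ≈ 20.273135
width = 61.852 / 20.273135 ≈ 3.050934

3.0509


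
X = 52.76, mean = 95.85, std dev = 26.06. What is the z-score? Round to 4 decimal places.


z = (X - mu) / sigma
X - mu = 52.76 - 95.85 = -43.09
z = -43.09 / 26.06 = -4309/2606 ≈ -1.653492

-1.6535


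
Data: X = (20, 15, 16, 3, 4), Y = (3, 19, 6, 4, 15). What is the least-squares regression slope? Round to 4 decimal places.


b = sum((xi-xbar)(yi-ybar)) / sum((xi-xbar)^2)
n = 5, xbar = 58/5 = 11.6, ybar = 47/5 = 9.4
Sxy = sum((xi-xbar)(yi-ybar)) = -32.2
Sxx = sum((xi-xbar)^2) = 233.2
b = Sxy / Sxx = -161/1166 ≈ -0.138079

-0.1381


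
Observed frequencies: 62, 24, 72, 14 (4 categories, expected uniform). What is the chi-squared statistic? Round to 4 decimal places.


chi2 = sum((O-E)^2/E), E = total/4
total = 172, E = 172/4 = 43
(62 - 43)^2 / 43 = 361 / 43 = 361/43 ≈ 8.395349
(24 - 43)^2 / 43 = 361 / 43 = 361/43 ≈ 8.395349
(72 - 43)^2 / 43 = 841 / 43 = 841/43 ≈ 19.558140
(14 - 43)^2 / 43 = 841 / 43 = 841/43 ≈ 19.558140
chi2 = 2404/43 ≈ 55.906977

55.9070


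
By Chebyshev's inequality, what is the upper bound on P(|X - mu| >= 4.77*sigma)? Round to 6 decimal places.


P <= 1/k^2
k^2 = 4.77^2 = 22.7529
1/k^2 = 1 / 22.7529 ≈ 0.04395044

0.043950


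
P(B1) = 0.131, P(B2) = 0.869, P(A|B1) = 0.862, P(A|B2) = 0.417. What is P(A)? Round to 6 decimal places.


P(A) = P(A|B1)*P(B1) + P(A|B2)*P(B2)
P(A|B1)*P(B1) = 0.862 * 0.131 = 0.112922
P(A|B2)*P(B2) = 0.417 * 0.869 = 0.362373
P(A) = 0.112922 + 0.362373 = 0.475295

0.475295


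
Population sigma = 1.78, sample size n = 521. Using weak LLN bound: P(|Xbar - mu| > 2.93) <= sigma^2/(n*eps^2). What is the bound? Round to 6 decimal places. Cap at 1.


bound = min(1, sigma^2/(n*eps^2))
sigma^2 = 1.78^2 = 3.1684
n*eps^2 = 521 * 2.93^2 = 521 * 8.5849 = 4472.7329
sigma^2/(n*eps^2) = 3.1684 / 4472.7329 ≈ 0.00070838

0.000708


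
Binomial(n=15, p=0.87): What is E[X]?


E[X] = n*p = 15 * 0.87 = 13.05

13.05


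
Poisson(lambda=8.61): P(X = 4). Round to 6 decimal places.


P = e^(-lam) * lam^k / k!
e^(-8.61) ≈ 0.0001822739
lam^k = 8.61^4 ≈ 5495.568250
k! = 4! = 24
P = 0.0001822739 * 5495.568250 / 24 ≈ 0.041737

0.041737


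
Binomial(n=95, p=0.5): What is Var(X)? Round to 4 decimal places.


Var = n*p*(1-p) = 95 * 0.5 * 0.5 = 23.75

23.7500


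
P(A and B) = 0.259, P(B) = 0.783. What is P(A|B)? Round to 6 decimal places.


P(A|B) = P(A and B) / P(B) = 0.259 / 0.783 = 259/783 ≈ 0.33077905

0.330779


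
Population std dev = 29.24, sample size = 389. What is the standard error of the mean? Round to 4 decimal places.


SE = sigma / sqrt(n)
sqrt(389) ≈ 19.723083
SE = 29.24 / 19.723083 ≈ 1.482527

1.4825


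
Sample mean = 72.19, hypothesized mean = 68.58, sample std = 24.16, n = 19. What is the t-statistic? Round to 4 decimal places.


t = (xbar - mu0) / (s/sqrt(n))
xbar - mu0 = 72.19 - 68.58 = 3.61
sqrt(19) ≈ 4.35889894
s/sqrt(n) = 24.16 / 4.35889894 ≈ 5.54268413
t = 3.61 / 5.54268413 ≈ 0.651309

0.6513


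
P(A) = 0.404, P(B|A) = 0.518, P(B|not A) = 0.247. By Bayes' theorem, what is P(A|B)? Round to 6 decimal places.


P(A|B) = P(B|A)*P(A) / P(B), P(B) = P(B|A)*P(A) + P(B|not A)*P(not A)
P(B|A)*P(A) = 0.518 * 0.404 = 0.209272
P(B|not A)*P(not A) = 0.247 * 0.596 = 0.147212
P(B) = 0.209272 + 0.147212 = 0.356484
P(A|B) = 0.209272 / 0.356484 ≈ 0.58704458

0.587045


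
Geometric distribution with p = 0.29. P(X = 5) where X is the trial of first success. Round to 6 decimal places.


P = (1-p)^(k-1) * p
(1-p)^(k-1) = 0.71^4 ≈ 0.2541168
P = 0.2541168 * 0.29 ≈ 0.07369387

0.073694


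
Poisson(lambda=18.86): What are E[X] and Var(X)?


E[X] = Var(X) = lambda = 18.86

18.86, 18.86


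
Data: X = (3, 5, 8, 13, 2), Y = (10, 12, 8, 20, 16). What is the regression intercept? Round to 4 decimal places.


a = ybar - b*xbar, where b = sum((xi-xbar)(yi-ybar)) / sum((xi-xbar)^2)
n = 5, xbar = 31/5 = 6.2, ybar = 66/5 = 13.2
Sxy = sum((xi-xbar)(yi-ybar)) = 36.8
Sxx = sum((xi-xbar)^2) = 78.8
b = Sxy / Sxx = 92/197 ≈ 0.467005
a = 13.2 - 0.467005 * 6.2 = 2030/197 ≈ 10.304569

10.3046


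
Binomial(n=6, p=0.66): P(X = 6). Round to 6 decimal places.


P = C(n,k) * p^k * (1-p)^(n-k)
C(6,6) = 1
p^k = 0.66^6 ≈ 0.08265395
(1-p)^(n-k) = 0.34^0 = 1
P = 1 * 0.08265395 * 1 ≈ 0.082654

0.082654


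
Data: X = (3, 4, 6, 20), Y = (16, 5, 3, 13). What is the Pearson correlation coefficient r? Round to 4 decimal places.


r = sum((xi-xbar)(yi-ybar)) / sqrt(sum((xi-xbar)^2) * sum((yi-ybar)^2))
n = 4, xbar = 33/4 = 8.25, ybar = 37/4 = 9.25
Sxy = sum((xi-xbar)(yi-ybar)) = 40.75
Sxx = sum((xi-xbar)^2) = 188.75
Syy = sum((yi-ybar)^2) = 116.75
sqrt(Sxx*Syy) ≈ 148.447171
r = Sxy / sqrt(Sxx*Syy) = 40.75 / 148.447171 ≈ 0.274508

0.2745


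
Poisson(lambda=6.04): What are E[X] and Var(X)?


E[X] = Var(X) = lambda = 6.04

6.04, 6.04


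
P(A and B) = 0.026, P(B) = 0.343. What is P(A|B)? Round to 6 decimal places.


P(A|B) = P(A and B) / P(B) = 0.026 / 0.343 = 26/343 ≈ 0.07580175

0.075802


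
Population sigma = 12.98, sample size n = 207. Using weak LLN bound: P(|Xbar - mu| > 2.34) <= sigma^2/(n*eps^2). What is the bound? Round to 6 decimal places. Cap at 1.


bound = min(1, sigma^2/(n*eps^2))
sigma^2 = 12.98^2 = 168.4804
n*eps^2 = 207 * 2.34^2 = 207 * 5.4756 = 1133.4492
sigma^2/(n*eps^2) = 168.4804 / 1133.4492 ≈ 0.14864398

0.148644


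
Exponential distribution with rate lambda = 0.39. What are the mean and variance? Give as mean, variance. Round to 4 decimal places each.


mean = 1/lam, var = 1/lam^2
mean = 1 / 0.39 = 100/39 ≈ 2.564103
lam^2 = 0.39^2 = 0.1521
var = 1 / 0.1521 = 10000/1521 ≈ 6.574622

2.5641, 6.5746


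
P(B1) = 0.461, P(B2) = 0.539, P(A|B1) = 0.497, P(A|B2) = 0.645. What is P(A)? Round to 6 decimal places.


P(A) = P(A|B1)*P(B1) + P(A|B2)*P(B2)
P(A|B1)*P(B1) = 0.497 * 0.461 = 0.229117
P(A|B2)*P(B2) = 0.645 * 0.539 = 0.347655
P(A) = 0.229117 + 0.347655 = 0.576772

0.576772


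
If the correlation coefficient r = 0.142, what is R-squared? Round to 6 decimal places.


R^2 = r^2 = (0.142)^2 = 0.020164

0.020164


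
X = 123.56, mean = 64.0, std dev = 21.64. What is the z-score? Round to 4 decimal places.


z = (X - mu) / sigma
X - mu = 123.56 - 64.0 = 59.56
z = 59.56 / 21.64 = 1489/541 ≈ 2.752311

2.7523


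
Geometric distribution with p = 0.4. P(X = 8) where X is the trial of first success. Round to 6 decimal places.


P = (1-p)^(k-1) * p
(1-p)^(k-1) = 0.6^7 = 0.0279936
P = 0.0279936 * 0.4 = 0.01119744

0.011197


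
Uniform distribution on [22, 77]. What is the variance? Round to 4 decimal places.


Var = (b-a)^2 / 12
(b-a)^2 = (77 - 22)^2 = 3025
Var = 3025/12 ≈ 252.083333

252.0833


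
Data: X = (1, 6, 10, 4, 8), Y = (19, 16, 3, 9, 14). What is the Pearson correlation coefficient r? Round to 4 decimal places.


r = sum((xi-xbar)(yi-ybar)) / sqrt(sum((xi-xbar)^2) * sum((yi-ybar)^2))
n = 5, xbar = 29/5 = 5.8, ybar = 61/5 = 12.2
Sxy = sum((xi-xbar)(yi-ybar)) = -60.8
Sxx = sum((xi-xbar)^2) = 48.8
Syy = sum((yi-ybar)^2) = 158.8
sqrt(Sxx*Syy) ≈ 88.030904
r = Sxy / sqrt(Sxx*Syy) = -60.8 / 88.030904 ≈ -0.690667

-0.6907


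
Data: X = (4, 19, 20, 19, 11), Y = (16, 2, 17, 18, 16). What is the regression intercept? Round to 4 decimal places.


a = ybar - b*xbar, where b = sum((xi-xbar)(yi-ybar)) / sum((xi-xbar)^2)
n = 5, xbar = 73/5 = 14.6, ybar = 69/5 = 13.8
Sxy = sum((xi-xbar)(yi-ybar)) = -47.4
Sxx = sum((xi-xbar)^2) = 193.2
b = Sxy / Sxx = -79/322 ≈ -0.245342
a = 13.8 - (-0.245342) * 14.6 = 5597/322 ≈ 17.381988

17.3820


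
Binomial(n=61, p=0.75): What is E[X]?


E[X] = n*p = 61 * 0.75 = 45.75

45.75


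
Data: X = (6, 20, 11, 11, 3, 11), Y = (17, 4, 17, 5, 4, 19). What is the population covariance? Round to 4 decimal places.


Cov = (1/n)*sum((xi-xbar)(yi-ybar))
n = 6, xbar = 62/6 = 31/3 ≈ 10.333333, ybar = 66/6 = 11
sum((xi-xbar)(yi-ybar)) = -37
Cov = -37 / 6 = -37/6 ≈ -6.166667

-6.1667


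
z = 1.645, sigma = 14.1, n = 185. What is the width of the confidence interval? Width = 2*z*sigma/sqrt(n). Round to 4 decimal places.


width = 2*z*sigma/sqrt(n)
2*z*sigma = 2 * 1.645 * 14.1 = 46.389
sqrt(185) ≈ 13.601471
width = 46.389 / 13.601471 ≈ 3.410587

3.4106


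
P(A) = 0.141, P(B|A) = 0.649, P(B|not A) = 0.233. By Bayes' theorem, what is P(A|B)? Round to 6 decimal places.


P(A|B) = P(B|A)*P(A) / P(B), P(B) = P(B|A)*P(A) + P(B|not A)*P(not A)
P(B|A)*P(A) = 0.649 * 0.141 = 0.091509
P(B|not A)*P(not A) = 0.233 * 0.859 = 0.200147
P(B) = 0.091509 + 0.200147 = 0.291656
P(A|B) = 0.091509 / 0.291656 ≈ 0.31375662

0.313757


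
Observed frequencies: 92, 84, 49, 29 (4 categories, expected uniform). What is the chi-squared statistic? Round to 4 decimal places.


chi2 = sum((O-E)^2/E), E = total/4
total = 254, E = 254/4 = 63.5
(92 - 63.5)^2 / 63.5 = 812.25 / 63.5 = 3249/254 ≈ 12.791339
(84 - 63.5)^2 / 63.5 = 420.25 / 63.5 = 1681/254 ≈ 6.618110
(49 - 63.5)^2 / 63.5 = 210.25 / 63.5 = 841/254 ≈ 3.311024
(29 - 63.5)^2 / 63.5 = 1190.25 / 63.5 = 4761/254 ≈ 18.744094
chi2 = 5266/127 ≈ 41.464567

41.4646


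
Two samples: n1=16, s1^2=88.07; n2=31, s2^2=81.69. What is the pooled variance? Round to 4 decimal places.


sp^2 = ((n1-1)*s1^2 + (n2-1)*s2^2)/(n1+n2-2)
(n1-1)*s1^2 = 15 * 88.07 = 1321.05
(n2-1)*s2^2 = 30 * 81.69 = 2450.7
numerator = 1321.05 + 2450.7 = 3771.75
n1+n2-2 = 45
sp^2 = 3771.75 / 45 = 5029/60 ≈ 83.816667

83.8167


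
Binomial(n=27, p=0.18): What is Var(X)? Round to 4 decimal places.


Var = n*p*(1-p) = 27 * 0.18 * 0.82 = 3.9852

3.9852


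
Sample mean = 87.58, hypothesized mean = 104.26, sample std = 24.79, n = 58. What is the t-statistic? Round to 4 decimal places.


t = (xbar - mu0) / (s/sqrt(n))
xbar - mu0 = 87.58 - 104.26 = -16.68
sqrt(58) ≈ 7.61577311
s/sqrt(n) = 24.79 / 7.61577311 ≈ 3.25508647
t = -16.68 / 3.25508647 ≈ -5.124288

-5.1243


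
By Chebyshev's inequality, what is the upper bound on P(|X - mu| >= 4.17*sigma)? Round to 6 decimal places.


P <= 1/k^2
k^2 = 4.17^2 = 17.3889
1/k^2 = 1 / 17.3889 ≈ 0.05750795

0.057508


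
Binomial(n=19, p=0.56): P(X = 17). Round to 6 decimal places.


P = C(n,k) * p^k * (1-p)^(n-k)
C(19,17) = 171
p^k = 0.56^17 ≈ 0.00005238373
(1-p)^(n-k) = 0.44^2 = 0.1936
P = 171 * 0.00005238373 * 0.1936 ≈ 0.001734

0.001734


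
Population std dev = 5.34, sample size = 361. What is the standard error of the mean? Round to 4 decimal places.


SE = sigma / sqrt(n)
sqrt(361) = 19
SE = 5.34 / 19 = 267/950 ≈ 0.281053

0.2811


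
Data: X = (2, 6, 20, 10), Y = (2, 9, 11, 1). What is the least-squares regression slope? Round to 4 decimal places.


b = sum((xi-xbar)(yi-ybar)) / sum((xi-xbar)^2)
n = 4, xbar = 38/4 = 9.5, ybar = 23/4 = 5.75
Sxy = sum((xi-xbar)(yi-ybar)) = 69.5
Sxx = sum((xi-xbar)^2) = 179
b = Sxy / Sxx = 139/358 ≈ 0.388268

0.3883


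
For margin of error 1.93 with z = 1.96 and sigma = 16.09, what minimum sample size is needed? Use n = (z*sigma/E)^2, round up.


z*sigma/E = 1.96 * 16.09 / 1.93 = 78841/4825 ≈ 16.340104
(z*sigma/E)^2 ≈ 266.998987
round up: n = 267

267


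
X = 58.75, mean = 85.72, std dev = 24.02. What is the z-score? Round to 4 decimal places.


z = (X - mu) / sigma
X - mu = 58.75 - 85.72 = -26.97
z = -26.97 / 24.02 = -2697/2402 ≈ -1.122814

-1.1228


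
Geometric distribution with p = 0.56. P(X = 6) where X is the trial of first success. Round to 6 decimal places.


P = (1-p)^(k-1) * p
(1-p)^(k-1) = 0.44^5 ≈ 0.01649162
P = 0.01649162 * 0.56 ≈ 0.009235309

0.009235


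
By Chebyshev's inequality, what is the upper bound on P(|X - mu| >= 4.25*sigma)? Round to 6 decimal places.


P <= 1/k^2
k^2 = 4.25^2 = 18.0625
1/k^2 = 1 / 18.0625 = 16/289 ≈ 0.05536332

0.055363


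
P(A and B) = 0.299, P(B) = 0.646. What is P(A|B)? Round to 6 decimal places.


P(A|B) = P(A and B) / P(B) = 0.299 / 0.646 = 299/646 ≈ 0.46284830

0.462848


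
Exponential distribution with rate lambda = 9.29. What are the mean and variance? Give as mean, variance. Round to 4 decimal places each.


mean = 1/lam, var = 1/lam^2
mean = 1 / 9.29 = 100/929 ≈ 0.107643
lam^2 = 9.29^2 = 86.3041
var = 1 / 86.3041 ≈ 0.011587

0.1076, 0.0116


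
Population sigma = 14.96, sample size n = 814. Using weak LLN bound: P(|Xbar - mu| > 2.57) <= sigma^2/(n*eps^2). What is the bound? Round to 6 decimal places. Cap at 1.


bound = min(1, sigma^2/(n*eps^2))
sigma^2 = 14.96^2 = 223.8016
n*eps^2 = 814 * 2.57^2 = 814 * 6.6049 = 5376.3886
sigma^2/(n*eps^2) = 223.8016 / 5376.3886 ≈ 0.04162675

0.041627


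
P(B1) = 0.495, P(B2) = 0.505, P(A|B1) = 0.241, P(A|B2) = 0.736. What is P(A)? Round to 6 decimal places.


P(A) = P(A|B1)*P(B1) + P(A|B2)*P(B2)
P(A|B1)*P(B1) = 0.241 * 0.495 = 0.119295
P(A|B2)*P(B2) = 0.736 * 0.505 = 0.37168
P(A) = 0.119295 + 0.37168 = 0.490975

0.490975


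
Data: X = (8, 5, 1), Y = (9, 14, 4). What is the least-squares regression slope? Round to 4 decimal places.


b = sum((xi-xbar)(yi-ybar)) / sum((xi-xbar)^2)
n = 3, xbar = 14/3 ≈ 4.666667, ybar = 27/3 = 9
Sxy = sum((xi-xbar)(yi-ybar)) = 20
Sxx = sum((xi-xbar)^2) = 74/3 ≈ 24.666667
b = Sxy / Sxx = 30/37 ≈ 0.810811

0.8108


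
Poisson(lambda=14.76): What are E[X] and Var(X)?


E[X] = Var(X) = lambda = 14.76

14.76, 14.76


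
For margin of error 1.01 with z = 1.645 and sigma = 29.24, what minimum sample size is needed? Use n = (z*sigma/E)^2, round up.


z*sigma/E = 1.645 * 29.24 / 1.01 = 240499/5050 ≈ 47.623564
(z*sigma/E)^2 ≈ 2268.003882
round up: n = 2269

2269


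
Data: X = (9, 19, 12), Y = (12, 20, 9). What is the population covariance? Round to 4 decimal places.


Cov = (1/n)*sum((xi-xbar)(yi-ybar))
n = 3, xbar = 40/3 ≈ 13.333333, ybar = 41/3 ≈ 13.666667
sum((xi-xbar)(yi-ybar)) = 148/3 ≈ 49.333333
Cov = 49.333333 / 3 = 148/9 ≈ 16.444444

16.4444


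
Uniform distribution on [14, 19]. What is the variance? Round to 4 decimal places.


Var = (b-a)^2 / 12
(b-a)^2 = (19 - 14)^2 = 25
Var = 25/12 ≈ 2.083333

2.0833


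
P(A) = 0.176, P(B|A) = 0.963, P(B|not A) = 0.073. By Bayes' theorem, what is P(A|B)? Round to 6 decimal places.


P(A|B) = P(B|A)*P(A) / P(B), P(B) = P(B|A)*P(A) + P(B|not A)*P(not A)
P(B|A)*P(A) = 0.963 * 0.176 = 0.169488
P(B|not A)*P(not A) = 0.073 * 0.824 = 0.060152
P(B) = 0.169488 + 0.060152 = 0.22964
P(A|B) = 0.169488 / 0.22964 ≈ 0.73805957

0.738060


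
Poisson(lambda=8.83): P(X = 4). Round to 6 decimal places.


P = e^(-lam) * lam^k / k!
e^(-8.83) ≈ 0.0001462782
lam^k = 8.83^4 ≈ 6079.149367
k! = 4! = 24
P = 0.0001462782 * 6079.149367 / 24 ≈ 0.037052

0.037052


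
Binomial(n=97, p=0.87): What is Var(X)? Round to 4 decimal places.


Var = n*p*(1-p) = 97 * 0.87 * 0.13 = 10.9707

10.9707


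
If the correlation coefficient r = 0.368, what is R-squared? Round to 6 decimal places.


R^2 = r^2 = (0.368)^2 = 0.135424

0.135424


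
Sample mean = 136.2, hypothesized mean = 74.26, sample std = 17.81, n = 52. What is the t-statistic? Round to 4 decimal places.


t = (xbar - mu0) / (s/sqrt(n))
xbar - mu0 = 136.2 - 74.26 = 61.94
sqrt(52) ≈ 7.21110255
s/sqrt(n) = 17.81 / 7.21110255 ≈ 2.46980262
t = 61.94 / 2.46980262 ≈ 25.078927

25.0789


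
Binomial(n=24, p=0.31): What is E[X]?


E[X] = n*p = 24 * 0.31 = 7.44

7.44


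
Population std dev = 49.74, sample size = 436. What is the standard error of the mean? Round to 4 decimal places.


SE = sigma / sqrt(n)
sqrt(436) ≈ 20.880613
SE = 49.74 / 20.880613 ≈ 2.382114

2.3821


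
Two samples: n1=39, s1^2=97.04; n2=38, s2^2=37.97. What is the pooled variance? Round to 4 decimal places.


sp^2 = ((n1-1)*s1^2 + (n2-1)*s2^2)/(n1+n2-2)
(n1-1)*s1^2 = 38 * 97.04 = 3687.52
(n2-1)*s2^2 = 37 * 37.97 = 1404.89
numerator = 3687.52 + 1404.89 = 5092.41
n1+n2-2 = 75
sp^2 = 5092.41 / 75 = 67.8988

67.8988


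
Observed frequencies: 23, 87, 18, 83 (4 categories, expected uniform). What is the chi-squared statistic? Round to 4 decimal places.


chi2 = sum((O-E)^2/E), E = total/4
total = 211, E = 211/4 = 52.75
(23 - 52.75)^2 / 52.75 = 885.0625 / 52.75 = 14161/844 ≈ 16.778436
(87 - 52.75)^2 / 52.75 = 1173.0625 / 52.75 = 18769/844 ≈ 22.238152
(18 - 52.75)^2 / 52.75 = 1207.5625 / 52.75 = 19321/844 ≈ 22.892180
(83 - 52.75)^2 / 52.75 = 915.0625 / 52.75 = 14641/844 ≈ 17.347156
chi2 = 16723/211 ≈ 79.255924

79.2559


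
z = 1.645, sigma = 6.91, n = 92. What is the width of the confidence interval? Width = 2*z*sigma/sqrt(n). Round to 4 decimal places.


width = 2*z*sigma/sqrt(n)
2*z*sigma = 2 * 1.645 * 6.91 = 22.7339
sqrt(92) ≈ 9.591663
width = 22.7339 / 9.591663 ≈ 2.370173

2.3702


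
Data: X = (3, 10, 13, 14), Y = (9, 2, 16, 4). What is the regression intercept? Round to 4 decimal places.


a = ybar - b*xbar, where b = sum((xi-xbar)(yi-ybar)) / sum((xi-xbar)^2)
n = 4, xbar = 40/4 = 10, ybar = 31/4 = 7.75
Sxy = sum((xi-xbar)(yi-ybar)) = 1
Sxx = sum((xi-xbar)^2) = 74
b = Sxy / Sxx = 1/74 ≈ 0.013514
a = 7.75 - 0.013514 * 10 = 1127/148 ≈ 7.614865

7.6149


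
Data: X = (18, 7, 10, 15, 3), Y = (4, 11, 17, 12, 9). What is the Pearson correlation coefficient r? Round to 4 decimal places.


r = sum((xi-xbar)(yi-ybar)) / sqrt(sum((xi-xbar)^2) * sum((yi-ybar)^2))
n = 5, xbar = 53/5 = 10.6, ybar = 53/5 = 10.6
Sxy = sum((xi-xbar)(yi-ybar)) = -35.8
Sxx = sum((xi-xbar)^2) = 145.2
Syy = sum((yi-ybar)^2) = 89.2
sqrt(Sxx*Syy) ≈ 113.806151
r = Sxy / sqrt(Sxx*Syy) = -35.8 / 113.806151 ≈ -0.314570

-0.3146


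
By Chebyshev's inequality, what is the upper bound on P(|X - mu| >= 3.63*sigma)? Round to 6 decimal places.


P <= 1/k^2
k^2 = 3.63^2 = 13.1769
1/k^2 = 1 / 13.1769 ≈ 0.07589038

0.075890


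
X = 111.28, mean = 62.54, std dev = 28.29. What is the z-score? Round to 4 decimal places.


z = (X - mu) / sigma
X - mu = 111.28 - 62.54 = 48.74
z = 48.74 / 28.29 = 4874/2829 ≈ 1.722870

1.7229


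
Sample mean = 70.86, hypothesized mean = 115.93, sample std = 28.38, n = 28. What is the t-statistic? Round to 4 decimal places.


t = (xbar - mu0) / (s/sqrt(n))
xbar - mu0 = 70.86 - 115.93 = -45.07
sqrt(28) ≈ 5.29150262
s/sqrt(n) = 28.38 / 5.29150262 ≈ 5.36331587
t = -45.07 / 5.36331587 ≈ -8.403383

-8.4034


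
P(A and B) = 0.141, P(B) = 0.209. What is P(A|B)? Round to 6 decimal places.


P(A|B) = P(A and B) / P(B) = 0.141 / 0.209 = 141/209 ≈ 0.67464115

0.674641


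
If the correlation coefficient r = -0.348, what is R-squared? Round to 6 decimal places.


R^2 = r^2 = (-0.348)^2 = 0.121104

0.121104


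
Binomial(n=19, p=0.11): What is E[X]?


E[X] = n*p = 19 * 0.11 = 2.09

2.09


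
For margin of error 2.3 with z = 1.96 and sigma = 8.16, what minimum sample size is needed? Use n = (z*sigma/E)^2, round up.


z*sigma/E = 1.96 * 8.16 / 2.3 = 19992/2875 ≈ 6.953739
(z*sigma/E)^2 ≈ 48.354488
round up: n = 49

49


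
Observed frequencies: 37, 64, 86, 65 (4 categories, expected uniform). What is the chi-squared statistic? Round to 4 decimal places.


chi2 = sum((O-E)^2/E), E = total/4
total = 252, E = 252/4 = 63
(37 - 63)^2 / 63 = 676 / 63 = 676/63 ≈ 10.730159
(64 - 63)^2 / 63 = 1 / 63 = 1/63 ≈ 0.015873
(86 - 63)^2 / 63 = 529 / 63 = 529/63 ≈ 8.396825
(65 - 63)^2 / 63 = 4 / 63 = 4/63 ≈ 0.063492
chi2 = 1210/63 ≈ 19.206349

19.2063


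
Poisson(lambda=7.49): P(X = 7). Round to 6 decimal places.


P = e^(-lam) * lam^k / k!
e^(-7.49) ≈ 0.0005586430
lam^k = 7.49^7 ≈ 1322430.094483
k! = 7! = 5040
P = 0.0005586430 * 1322430.094483 / 5040 ≈ 0.146581

0.146581


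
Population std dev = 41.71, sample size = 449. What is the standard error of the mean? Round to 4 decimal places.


SE = sigma / sqrt(n)
sqrt(449) ≈ 21.189620
SE = 41.71 / 21.189620 ≈ 1.968417

1.9684


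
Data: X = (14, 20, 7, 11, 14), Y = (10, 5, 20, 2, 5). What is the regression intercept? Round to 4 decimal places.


a = ybar - b*xbar, where b = sum((xi-xbar)(yi-ybar)) / sum((xi-xbar)^2)
n = 5, xbar = 66/5 = 13.2, ybar = 42/5 = 8.4
Sxy = sum((xi-xbar)(yi-ybar)) = -82.4
Sxx = sum((xi-xbar)^2) = 90.8
b = Sxy / Sxx = -206/227 ≈ -0.907489
a = 8.4 - (-0.907489) * 13.2 = 4626/227 ≈ 20.378855

20.3789


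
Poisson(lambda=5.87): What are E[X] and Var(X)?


E[X] = Var(X) = lambda = 5.87

5.87, 5.87


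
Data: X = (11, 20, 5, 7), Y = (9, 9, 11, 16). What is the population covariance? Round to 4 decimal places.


Cov = (1/n)*sum((xi-xbar)(yi-ybar))
n = 4, xbar = 43/4 = 10.75, ybar = 45/4 = 11.25
sum((xi-xbar)(yi-ybar)) = -37.75
Cov = -37.75 / 4 = -9.4375

-9.4375


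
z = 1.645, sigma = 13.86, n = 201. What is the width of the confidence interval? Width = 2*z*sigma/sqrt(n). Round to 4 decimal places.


width = 2*z*sigma/sqrt(n)
2*z*sigma = 2 * 1.645 * 13.86 = 45.5994
sqrt(201) ≈ 14.177447
width = 45.5994 / 14.177447 ≈ 3.216334

3.2163


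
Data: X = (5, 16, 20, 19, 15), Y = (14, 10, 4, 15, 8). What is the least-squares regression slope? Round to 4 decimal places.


b = sum((xi-xbar)(yi-ybar)) / sum((xi-xbar)^2)
n = 5, xbar = 75/5 = 15, ybar = 51/5 = 10.2
Sxy = sum((xi-xbar)(yi-ybar)) = -50
Sxx = sum((xi-xbar)^2) = 142
b = Sxy / Sxx = -25/71 ≈ -0.352113

-0.3521


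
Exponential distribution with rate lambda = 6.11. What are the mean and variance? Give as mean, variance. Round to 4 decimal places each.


mean = 1/lam, var = 1/lam^2
mean = 1 / 6.11 = 100/611 ≈ 0.163666
lam^2 = 6.11^2 = 37.3321
var = 1 / 37.3321 ≈ 0.026787

0.1637, 0.0268


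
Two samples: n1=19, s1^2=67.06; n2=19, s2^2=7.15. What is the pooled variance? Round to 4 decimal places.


sp^2 = ((n1-1)*s1^2 + (n2-1)*s2^2)/(n1+n2-2)
(n1-1)*s1^2 = 18 * 67.06 = 1207.08
(n2-1)*s2^2 = 18 * 7.15 = 128.7
numerator = 1207.08 + 128.7 = 1335.78
n1+n2-2 = 36
sp^2 = 1335.78 / 36 = 37.105

37.1050


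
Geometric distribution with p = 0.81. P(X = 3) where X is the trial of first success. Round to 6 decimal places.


P = (1-p)^(k-1) * p
(1-p)^(k-1) = 0.19^2 = 0.0361
P = 0.0361 * 0.81 = 0.029241

0.029241


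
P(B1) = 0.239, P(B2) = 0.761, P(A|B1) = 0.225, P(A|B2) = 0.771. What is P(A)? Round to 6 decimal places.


P(A) = P(A|B1)*P(B1) + P(A|B2)*P(B2)
P(A|B1)*P(B1) = 0.225 * 0.239 = 0.053775
P(A|B2)*P(B2) = 0.771 * 0.761 = 0.586731
P(A) = 0.053775 + 0.586731 = 0.640506

0.640506


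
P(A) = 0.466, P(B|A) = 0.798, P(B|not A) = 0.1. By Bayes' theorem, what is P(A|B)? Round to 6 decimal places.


P(A|B) = P(B|A)*P(A) / P(B), P(B) = P(B|A)*P(A) + P(B|not A)*P(not A)
P(B|A)*P(A) = 0.798 * 0.466 = 0.371868
P(B|not A)*P(not A) = 0.1 * 0.534 = 0.0534
P(B) = 0.371868 + 0.0534 = 0.425268
P(A|B) = 0.371868 / 0.425268 ≈ 0.87443212

0.874432


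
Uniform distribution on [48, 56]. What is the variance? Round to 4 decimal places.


Var = (b-a)^2 / 12
(b-a)^2 = (56 - 48)^2 = 64
Var = 64/12 ≈ 5.333333

5.3333


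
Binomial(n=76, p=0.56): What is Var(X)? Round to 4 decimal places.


Var = n*p*(1-p) = 76 * 0.56 * 0.44 = 18.7264

18.7264


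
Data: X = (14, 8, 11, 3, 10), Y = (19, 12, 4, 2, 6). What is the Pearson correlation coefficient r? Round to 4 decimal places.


r = sum((xi-xbar)(yi-ybar)) / sqrt(sum((xi-xbar)^2) * sum((yi-ybar)^2))
n = 5, xbar = 46/5 = 9.2, ybar = 43/5 = 8.6
Sxy = sum((xi-xbar)(yi-ybar)) = 76.4
Sxx = sum((xi-xbar)^2) = 66.8
Syy = sum((yi-ybar)^2) = 191.2
sqrt(Sxx*Syy) ≈ 113.013981
r = Sxy / sqrt(Sxx*Syy) = 76.4 / 113.013981 ≈ 0.676023

0.6760


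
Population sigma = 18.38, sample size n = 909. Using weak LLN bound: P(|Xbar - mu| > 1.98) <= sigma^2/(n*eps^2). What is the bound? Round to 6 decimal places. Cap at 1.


bound = min(1, sigma^2/(n*eps^2))
sigma^2 = 18.38^2 = 337.8244
n*eps^2 = 909 * 1.98^2 = 909 * 3.9204 = 3563.6436
sigma^2/(n*eps^2) = 337.8244 / 3563.6436 ≈ 0.09479747

0.094797


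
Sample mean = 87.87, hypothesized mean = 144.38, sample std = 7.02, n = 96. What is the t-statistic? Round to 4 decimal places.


t = (xbar - mu0) / (s/sqrt(n))
xbar - mu0 = 87.87 - 144.38 = -56.51
sqrt(96) ≈ 9.79795897
s/sqrt(n) = 7.02 / 9.79795897 ≈ 0.71647575
t = -56.51 / 0.71647575 ≈ -78.872174

-78.8722


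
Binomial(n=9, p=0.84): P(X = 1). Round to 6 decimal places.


P = C(n,k) * p^k * (1-p)^(n-k)
C(9,1) = 9
p^k = 0.84^1 = 0.84
(1-p)^(n-k) = 0.16^8 ≈ 0.0000004294967
P = 9 * 0.84 * 0.0000004294967 ≈ 0.000003

0.000003


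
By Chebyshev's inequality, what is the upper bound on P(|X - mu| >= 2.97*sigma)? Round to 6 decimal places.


P <= 1/k^2
k^2 = 2.97^2 = 8.8209
1/k^2 = 1 / 8.8209 ≈ 0.11336712

0.113367


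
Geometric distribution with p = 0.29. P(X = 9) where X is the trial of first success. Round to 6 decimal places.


P = (1-p)^(k-1) * p
(1-p)^(k-1) = 0.71^8 ≈ 0.06457535
P = 0.06457535 * 0.29 ≈ 0.01872685

0.018727


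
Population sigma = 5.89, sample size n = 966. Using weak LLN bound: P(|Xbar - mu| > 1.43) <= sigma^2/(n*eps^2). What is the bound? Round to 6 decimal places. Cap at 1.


bound = min(1, sigma^2/(n*eps^2))
sigma^2 = 5.89^2 = 34.6921
n*eps^2 = 966 * 1.43^2 = 966 * 2.0449 = 1975.3734
sigma^2/(n*eps^2) = 34.6921 / 1975.3734 ≈ 0.01756230

0.017562


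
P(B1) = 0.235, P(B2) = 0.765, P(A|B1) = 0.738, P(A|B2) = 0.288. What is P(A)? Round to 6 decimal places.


P(A) = P(A|B1)*P(B1) + P(A|B2)*P(B2)
P(A|B1)*P(B1) = 0.738 * 0.235 = 0.17343
P(A|B2)*P(B2) = 0.288 * 0.765 = 0.22032
P(A) = 0.17343 + 0.22032 = 0.39375

0.393750


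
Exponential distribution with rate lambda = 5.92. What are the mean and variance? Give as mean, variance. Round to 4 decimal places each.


mean = 1/lam, var = 1/lam^2
mean = 1 / 5.92 = 25/148 ≈ 0.168919
lam^2 = 5.92^2 = 35.0464
var = 1 / 35.0464 ≈ 0.028534

0.1689, 0.0285


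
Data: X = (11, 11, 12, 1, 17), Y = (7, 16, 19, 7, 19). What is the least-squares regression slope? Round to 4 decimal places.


b = sum((xi-xbar)(yi-ybar)) / sum((xi-xbar)^2)
n = 5, xbar = 52/5 = 10.4, ybar = 68/5 = 13.6
Sxy = sum((xi-xbar)(yi-ybar)) = 103.8
Sxx = sum((xi-xbar)^2) = 135.2
b = Sxy / Sxx = 519/676 ≈ 0.767751

0.7678


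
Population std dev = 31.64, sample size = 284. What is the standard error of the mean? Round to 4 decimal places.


SE = sigma / sqrt(n)
sqrt(284) ≈ 16.852300
SE = 31.64 / 16.852300 ≈ 1.877489

1.8775


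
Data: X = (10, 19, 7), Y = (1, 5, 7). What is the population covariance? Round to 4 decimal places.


Cov = (1/n)*sum((xi-xbar)(yi-ybar))
n = 3, xbar = 36/3 = 12, ybar = 13/3 ≈ 4.333333
sum((xi-xbar)(yi-ybar)) = -2
Cov = -2 / 3 = -2/3 ≈ -0.666667

-0.6667


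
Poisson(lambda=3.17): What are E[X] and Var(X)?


E[X] = Var(X) = lambda = 3.17

3.17, 3.17


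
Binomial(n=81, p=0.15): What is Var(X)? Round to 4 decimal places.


Var = n*p*(1-p) = 81 * 0.15 * 0.85 = 10.3275

10.3275


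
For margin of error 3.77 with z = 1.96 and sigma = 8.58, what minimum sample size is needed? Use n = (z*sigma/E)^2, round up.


z*sigma/E = 1.96 * 8.58 / 3.77 = 3234/725 ≈ 4.460690
(z*sigma/E)^2 ≈ 19.897752
round up: n = 20

20


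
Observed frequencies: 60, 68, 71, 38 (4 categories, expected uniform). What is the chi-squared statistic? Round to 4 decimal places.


chi2 = sum((O-E)^2/E), E = total/4
total = 237, E = 237/4 = 59.25
(60 - 59.25)^2 / 59.25 = 0.5625 / 59.25 = 3/316 ≈ 0.009494
(68 - 59.25)^2 / 59.25 = 76.5625 / 59.25 = 1225/948 ≈ 1.292194
(71 - 59.25)^2 / 59.25 = 138.0625 / 59.25 = 2209/948 ≈ 2.330169
(38 - 59.25)^2 / 59.25 = 451.5625 / 59.25 = 7225/948 ≈ 7.621308
chi2 = 889/79 ≈ 11.253165

11.2532


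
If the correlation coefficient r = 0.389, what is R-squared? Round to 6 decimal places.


R^2 = r^2 = (0.389)^2 = 0.151321

0.151321


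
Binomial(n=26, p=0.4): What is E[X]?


E[X] = n*p = 26 * 0.4 = 10.4

10.4


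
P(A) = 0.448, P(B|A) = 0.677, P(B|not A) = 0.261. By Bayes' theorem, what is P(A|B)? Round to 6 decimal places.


P(A|B) = P(B|A)*P(A) / P(B), P(B) = P(B|A)*P(A) + P(B|not A)*P(not A)
P(B|A)*P(A) = 0.677 * 0.448 = 0.303296
P(B|not A)*P(not A) = 0.261 * 0.552 = 0.144072
P(B) = 0.303296 + 0.144072 = 0.447368
P(A|B) = 0.303296 / 0.447368 ≈ 0.67795640

0.677956


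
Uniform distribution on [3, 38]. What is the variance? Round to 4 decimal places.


Var = (b-a)^2 / 12
(b-a)^2 = (38 - 3)^2 = 1225
Var = 1225/12 ≈ 102.083333

102.0833


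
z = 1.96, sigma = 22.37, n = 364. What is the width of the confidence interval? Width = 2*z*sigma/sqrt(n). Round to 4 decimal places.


width = 2*z*sigma/sqrt(n)
2*z*sigma = 2 * 1.96 * 22.37 = 87.6904
sqrt(364) ≈ 19.078784
width = 87.6904 / 19.078784 ≈ 4.596226

4.5962


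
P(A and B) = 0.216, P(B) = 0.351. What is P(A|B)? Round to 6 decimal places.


P(A|B) = P(A and B) / P(B) = 0.216 / 0.351 = 8/13 ≈ 0.61538462

0.615385


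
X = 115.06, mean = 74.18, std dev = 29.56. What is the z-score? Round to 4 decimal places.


z = (X - mu) / sigma
X - mu = 115.06 - 74.18 = 40.88
z = 40.88 / 29.56 = 1022/739 ≈ 1.382950

1.3829


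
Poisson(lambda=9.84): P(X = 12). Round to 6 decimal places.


P = e^(-lam) * lam^k / k!
e^(-9.84) ≈ 0.00005327731
lam^k = 9.84^12 ≈ 824026505139.465666
k! = 12! = 479001600
P = 0.00005327731 * 824026505139.465666 / 479001600 ≈ 0.091653

0.091653


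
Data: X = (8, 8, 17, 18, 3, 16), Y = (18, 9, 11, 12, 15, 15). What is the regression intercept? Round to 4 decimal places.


a = ybar - b*xbar, where b = sum((xi-xbar)(yi-ybar)) / sum((xi-xbar)^2)
n = 6, xbar = 70/6 = 35/3 ≈ 11.666667, ybar = 80/6 = 40/3 ≈ 13.333333
Sxy = sum((xi-xbar)(yi-ybar)) = -88/3 ≈ -29.333333
Sxx = sum((xi-xbar)^2) = 568/3 ≈ 189.333333
b = Sxy / Sxx = -11/71 ≈ -0.154930
a = 13.333333 - (-0.154930) * 11.666667 = 1075/71 ≈ 15.140845

15.1408


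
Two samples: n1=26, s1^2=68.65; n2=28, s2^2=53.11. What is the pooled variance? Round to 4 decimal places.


sp^2 = ((n1-1)*s1^2 + (n2-1)*s2^2)/(n1+n2-2)
(n1-1)*s1^2 = 25 * 68.65 = 1716.25
(n2-1)*s2^2 = 27 * 53.11 = 1433.97
numerator = 1716.25 + 1433.97 = 3150.22
n1+n2-2 = 52
sp^2 = 3150.22 / 52 = 157511/2600 ≈ 60.581154

60.5812


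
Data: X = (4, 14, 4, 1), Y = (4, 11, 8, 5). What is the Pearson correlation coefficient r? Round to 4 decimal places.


r = sum((xi-xbar)(yi-ybar)) / sqrt(sum((xi-xbar)^2) * sum((yi-ybar)^2))
n = 4, xbar = 23/4 = 5.75, ybar = 28/4 = 7
Sxy = sum((xi-xbar)(yi-ybar)) = 46
Sxx = sum((xi-xbar)^2) = 96.75
Syy = sum((yi-ybar)^2) = 30
sqrt(Sxx*Syy) ≈ 53.874855
r = Sxy / sqrt(Sxx*Syy) = 46 / 53.874855 ≈ 0.853831

0.8538


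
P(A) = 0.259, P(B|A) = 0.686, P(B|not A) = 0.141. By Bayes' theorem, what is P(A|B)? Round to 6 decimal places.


P(A|B) = P(B|A)*P(A) / P(B), P(B) = P(B|A)*P(A) + P(B|not A)*P(not A)
P(B|A)*P(A) = 0.686 * 0.259 = 0.177674
P(B|not A)*P(not A) = 0.141 * 0.741 = 0.104481
P(B) = 0.177674 + 0.104481 = 0.282155
P(A|B) = 0.177674 / 0.282155 ≈ 0.62970353

0.629704


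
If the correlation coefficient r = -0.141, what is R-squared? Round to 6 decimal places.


R^2 = r^2 = (-0.141)^2 = 0.019881

0.019881


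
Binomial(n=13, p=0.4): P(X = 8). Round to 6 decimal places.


P = C(n,k) * p^k * (1-p)^(n-k)
C(13,8) = 1287
p^k = 0.4^8 = 0.00065536
(1-p)^(n-k) = 0.6^5 = 0.07776
P = 1287 * 0.00065536 * 0.07776 ≈ 0.065587

0.065587


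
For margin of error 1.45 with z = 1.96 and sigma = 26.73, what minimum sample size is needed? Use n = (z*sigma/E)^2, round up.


z*sigma/E = 1.96 * 26.73 / 1.45 = 130977/3625 ≈ 36.131586
(z*sigma/E)^2 ≈ 1305.491522
round up: n = 1306

1306


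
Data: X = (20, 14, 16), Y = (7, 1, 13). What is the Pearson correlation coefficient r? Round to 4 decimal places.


r = sum((xi-xbar)(yi-ybar)) / sqrt(sum((xi-xbar)^2) * sum((yi-ybar)^2))
n = 3, xbar = 50/3 ≈ 16.666667, ybar = 21/3 = 7
Sxy = sum((xi-xbar)(yi-ybar)) = 12
Sxx = sum((xi-xbar)^2) = 56/3 ≈ 18.666667
Syy = sum((yi-ybar)^2) = 72
sqrt(Sxx*Syy) ≈ 36.660606
r = Sxy / sqrt(Sxx*Syy) = 12 / 36.660606 ≈ 0.327327

0.3273


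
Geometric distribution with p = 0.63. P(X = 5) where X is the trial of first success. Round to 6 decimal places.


P = (1-p)^(k-1) * p
(1-p)^(k-1) = 0.37^4 = 0.01874161
P = 0.01874161 * 0.63 ≈ 0.01180721

0.011807


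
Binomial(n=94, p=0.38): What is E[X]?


E[X] = n*p = 94 * 0.38 = 35.72

35.72


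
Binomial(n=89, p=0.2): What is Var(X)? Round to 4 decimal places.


Var = n*p*(1-p) = 89 * 0.2 * 0.8 = 14.24

14.2400


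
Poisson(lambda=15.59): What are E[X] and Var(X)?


E[X] = Var(X) = lambda = 15.59

15.59, 15.59


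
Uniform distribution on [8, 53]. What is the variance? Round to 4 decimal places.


Var = (b-a)^2 / 12
(b-a)^2 = (53 - 8)^2 = 2025
Var = 2025/12 = 168.75

168.7500


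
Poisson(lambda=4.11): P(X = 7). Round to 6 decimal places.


P = e^(-lam) * lam^k / k!
e^(-4.11) ≈ 0.01640777
lam^k = 4.11^7 ≈ 19810.377580
k! = 7! = 5040
P = 0.01640777 * 19810.377580 / 5040 ≈ 0.064493

0.064493


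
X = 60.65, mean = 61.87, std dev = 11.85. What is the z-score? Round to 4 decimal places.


z = (X - mu) / sigma
X - mu = 60.65 - 61.87 = -1.22
z = -1.22 / 11.85 = -122/1185 ≈ -0.102954

-0.1030


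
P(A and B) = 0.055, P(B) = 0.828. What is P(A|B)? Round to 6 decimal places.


P(A|B) = P(A and B) / P(B) = 0.055 / 0.828 = 55/828 ≈ 0.06642512

0.066425


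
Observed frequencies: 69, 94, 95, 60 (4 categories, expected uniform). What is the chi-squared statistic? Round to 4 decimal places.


chi2 = sum((O-E)^2/E), E = total/4
total = 318, E = 318/4 = 79.5
(69 - 79.5)^2 / 79.5 = 110.25 / 79.5 = 147/106 ≈ 1.386792
(94 - 79.5)^2 / 79.5 = 210.25 / 79.5 = 841/318 ≈ 2.644654
(95 - 79.5)^2 / 79.5 = 240.25 / 79.5 = 961/318 ≈ 3.022013
(60 - 79.5)^2 / 79.5 = 380.25 / 79.5 = 507/106 ≈ 4.783019
chi2 = 1882/159 ≈ 11.836478

11.8365


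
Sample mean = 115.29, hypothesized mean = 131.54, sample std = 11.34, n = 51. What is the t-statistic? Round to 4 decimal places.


t = (xbar - mu0) / (s/sqrt(n))
xbar - mu0 = 115.29 - 131.54 = -16.25
sqrt(51) ≈ 7.14142843
s/sqrt(n) = 11.34 / 7.14142843 ≈ 1.58791762
t = -16.25 / 1.58791762 ≈ -10.233528

-10.2335


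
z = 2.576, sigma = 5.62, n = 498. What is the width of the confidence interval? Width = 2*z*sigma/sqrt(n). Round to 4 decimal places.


width = 2*z*sigma/sqrt(n)
2*z*sigma = 2 * 2.576 * 5.62 = 28.95424
sqrt(498) ≈ 22.315914
width = 28.95424 / 22.315914 ≈ 1.297471

1.2975


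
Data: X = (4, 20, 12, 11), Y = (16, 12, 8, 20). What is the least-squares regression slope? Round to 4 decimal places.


b = sum((xi-xbar)(yi-ybar)) / sum((xi-xbar)^2)
n = 4, xbar = 47/4 = 11.75, ybar = 56/4 = 14
Sxy = sum((xi-xbar)(yi-ybar)) = -38
Sxx = sum((xi-xbar)^2) = 128.75
b = Sxy / Sxx = -152/515 ≈ -0.295146

-0.2951


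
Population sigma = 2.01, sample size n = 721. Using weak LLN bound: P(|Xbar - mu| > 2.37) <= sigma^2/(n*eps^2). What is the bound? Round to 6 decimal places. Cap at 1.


bound = min(1, sigma^2/(n*eps^2))
sigma^2 = 2.01^2 = 4.0401
n*eps^2 = 721 * 2.37^2 = 721 * 5.6169 = 4049.7849
sigma^2/(n*eps^2) = 4.0401 / 4049.7849 ≈ 0.00099761

0.000998


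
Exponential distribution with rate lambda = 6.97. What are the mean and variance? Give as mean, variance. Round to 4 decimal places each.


mean = 1/lam, var = 1/lam^2
mean = 1 / 6.97 = 100/697 ≈ 0.143472
lam^2 = 6.97^2 = 48.5809
var = 1 / 48.5809 ≈ 0.020584

0.1435, 0.0206


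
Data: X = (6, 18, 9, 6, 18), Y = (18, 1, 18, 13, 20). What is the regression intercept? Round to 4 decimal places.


a = ybar - b*xbar, where b = sum((xi-xbar)(yi-ybar)) / sum((xi-xbar)^2)
n = 5, xbar = 57/5 = 11.4, ybar = 70/5 = 14
Sxy = sum((xi-xbar)(yi-ybar)) = -72
Sxx = sum((xi-xbar)^2) = 151.2
b = Sxy / Sxx = -10/21 ≈ -0.476190
a = 14 - (-0.476190) * 11.4 = 136/7 ≈ 19.428571

19.4286
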